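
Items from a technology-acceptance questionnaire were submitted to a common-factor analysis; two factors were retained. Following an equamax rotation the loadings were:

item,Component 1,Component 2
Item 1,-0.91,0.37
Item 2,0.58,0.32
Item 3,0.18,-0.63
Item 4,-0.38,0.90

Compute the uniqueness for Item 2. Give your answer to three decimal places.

0.561

h² = 0.58² + 0.32² = 0.3364 + 0.1024 = 0.4388
Uniqueness u² = 1 − h² = 1 − 0.4388 = 0.5612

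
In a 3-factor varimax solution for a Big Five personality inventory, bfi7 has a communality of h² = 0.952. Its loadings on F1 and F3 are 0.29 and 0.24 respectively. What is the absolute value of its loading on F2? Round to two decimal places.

Under orthogonal rotation h² = Σλ², so λ_F2² = h² − (0.1417) = 0.952 − 0.1417 = 0.8103.
|λ| = √0.8103 = 0.9002.

0.90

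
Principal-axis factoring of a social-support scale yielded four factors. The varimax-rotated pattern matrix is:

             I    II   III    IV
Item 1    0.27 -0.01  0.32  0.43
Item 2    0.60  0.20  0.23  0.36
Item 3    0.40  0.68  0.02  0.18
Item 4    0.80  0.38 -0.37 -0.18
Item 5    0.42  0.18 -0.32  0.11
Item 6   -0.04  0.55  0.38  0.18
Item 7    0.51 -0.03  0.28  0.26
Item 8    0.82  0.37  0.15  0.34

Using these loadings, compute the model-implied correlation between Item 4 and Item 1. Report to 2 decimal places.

r̂ = Σ λ_i·λ_j across factors = (0.80)(0.27) + (0.38)(-0.01) + (-0.37)(0.32) + (-0.18)(0.43)
  = +0.2160 -0.0038 -0.1184 -0.0774 = 0.0164

0.02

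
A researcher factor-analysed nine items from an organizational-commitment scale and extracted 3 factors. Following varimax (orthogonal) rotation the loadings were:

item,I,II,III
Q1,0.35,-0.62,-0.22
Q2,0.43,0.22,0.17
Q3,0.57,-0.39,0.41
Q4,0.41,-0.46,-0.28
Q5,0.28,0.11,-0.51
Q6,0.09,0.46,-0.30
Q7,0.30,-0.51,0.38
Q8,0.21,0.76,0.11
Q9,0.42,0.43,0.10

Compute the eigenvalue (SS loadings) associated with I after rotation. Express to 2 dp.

1.20

SS loadings for I = 0.35² + 0.43² + 0.57² + 0.41² + 0.28² + 0.09² + 0.30² + 0.21² + 0.42² = 0.1225 + 0.1849 + 0.3249 + 0.1681 + 0.0784 + 0.0081 + 0.0900 + 0.0441 + 0.1764 = 1.1974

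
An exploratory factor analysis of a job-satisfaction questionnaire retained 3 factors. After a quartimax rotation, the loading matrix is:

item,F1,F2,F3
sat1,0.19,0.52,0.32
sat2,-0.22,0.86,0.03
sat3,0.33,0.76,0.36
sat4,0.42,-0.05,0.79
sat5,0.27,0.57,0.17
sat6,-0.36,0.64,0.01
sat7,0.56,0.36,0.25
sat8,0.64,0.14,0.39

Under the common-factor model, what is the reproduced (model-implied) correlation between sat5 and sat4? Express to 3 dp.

0.219

r̂ = Σ λ_i·λ_j across factors = (0.27)(0.42) + (0.57)(-0.05) + (0.17)(0.79)
  = +0.1134 -0.0285 +0.1343 = 0.2192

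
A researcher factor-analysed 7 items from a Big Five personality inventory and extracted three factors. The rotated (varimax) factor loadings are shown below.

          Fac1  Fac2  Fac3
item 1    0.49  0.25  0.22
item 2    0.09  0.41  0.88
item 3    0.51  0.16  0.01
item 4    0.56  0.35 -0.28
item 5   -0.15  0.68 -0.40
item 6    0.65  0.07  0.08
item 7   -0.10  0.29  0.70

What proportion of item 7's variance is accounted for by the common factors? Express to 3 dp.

h² = (-0.10)² + 0.29² + 0.70² = 0.0100 + 0.0841 + 0.4900 = 0.5841

0.584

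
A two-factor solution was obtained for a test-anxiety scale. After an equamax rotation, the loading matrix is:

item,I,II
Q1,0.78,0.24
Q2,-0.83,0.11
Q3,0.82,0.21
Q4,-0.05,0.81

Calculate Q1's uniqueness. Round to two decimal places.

h² = 0.78² + 0.24² = 0.6084 + 0.0576 = 0.6660
Uniqueness u² = 1 − h² = 1 − 0.6660 = 0.3340

0.33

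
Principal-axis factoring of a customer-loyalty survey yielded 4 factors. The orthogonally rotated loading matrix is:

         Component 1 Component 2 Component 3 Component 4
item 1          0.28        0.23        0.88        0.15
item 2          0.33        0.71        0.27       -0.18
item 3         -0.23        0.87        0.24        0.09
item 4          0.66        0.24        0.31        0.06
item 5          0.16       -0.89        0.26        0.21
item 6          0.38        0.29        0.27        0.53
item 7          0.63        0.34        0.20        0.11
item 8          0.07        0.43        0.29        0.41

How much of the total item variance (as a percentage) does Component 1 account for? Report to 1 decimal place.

15.6%

SS loadings for Component 1 = 0.28² + 0.33² + (-0.23)² + 0.66² + 0.16² + 0.38² + 0.63² + 0.07² = 1.2476
With 8 standardized items, total variance = 8. Proportion = 1.2476/8 = 0.1560 → 15.60%.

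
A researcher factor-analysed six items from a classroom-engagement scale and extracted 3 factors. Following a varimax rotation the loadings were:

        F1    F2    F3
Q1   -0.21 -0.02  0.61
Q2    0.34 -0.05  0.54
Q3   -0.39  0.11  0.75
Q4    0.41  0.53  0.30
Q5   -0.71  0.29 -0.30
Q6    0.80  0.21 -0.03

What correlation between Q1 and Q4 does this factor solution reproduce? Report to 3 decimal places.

0.086

r̂ = Σ λ_i·λ_j across factors = (-0.21)(0.41) + (-0.02)(0.53) + (0.61)(0.30)
  = -0.0861 -0.0106 +0.1830 = 0.0863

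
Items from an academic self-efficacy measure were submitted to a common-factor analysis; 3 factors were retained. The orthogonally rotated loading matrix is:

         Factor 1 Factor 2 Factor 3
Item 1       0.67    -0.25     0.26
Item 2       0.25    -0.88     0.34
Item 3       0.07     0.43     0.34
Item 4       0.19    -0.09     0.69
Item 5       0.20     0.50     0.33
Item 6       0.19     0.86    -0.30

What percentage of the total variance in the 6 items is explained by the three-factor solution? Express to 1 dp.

SS loadings by factor: 0.6285, 2.0195, 0.9738; total = 3.6218.
Total variance with 6 standardized items is 6, so the solution explains 3.6218/6 = 0.6036 = 60.36%.

60.4%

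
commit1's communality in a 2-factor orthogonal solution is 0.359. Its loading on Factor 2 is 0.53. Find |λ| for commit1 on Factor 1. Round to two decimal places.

0.28

Under orthogonal rotation h² = Σλ², so λ_Factor 1² = h² − (0.2809) = 0.359 − 0.2809 = 0.0781.
|λ| = √0.0781 = 0.2795.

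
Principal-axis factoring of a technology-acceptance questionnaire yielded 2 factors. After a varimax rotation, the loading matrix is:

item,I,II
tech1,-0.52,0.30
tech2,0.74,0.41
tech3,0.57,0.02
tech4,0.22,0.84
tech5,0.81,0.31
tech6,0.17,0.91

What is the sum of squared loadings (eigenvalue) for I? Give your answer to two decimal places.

1.88

SS loadings for I = (-0.52)² + 0.74² + 0.57² + 0.22² + 0.81² + 0.17² = 0.2704 + 0.5476 + 0.3249 + 0.0484 + 0.6561 + 0.0289 = 1.8763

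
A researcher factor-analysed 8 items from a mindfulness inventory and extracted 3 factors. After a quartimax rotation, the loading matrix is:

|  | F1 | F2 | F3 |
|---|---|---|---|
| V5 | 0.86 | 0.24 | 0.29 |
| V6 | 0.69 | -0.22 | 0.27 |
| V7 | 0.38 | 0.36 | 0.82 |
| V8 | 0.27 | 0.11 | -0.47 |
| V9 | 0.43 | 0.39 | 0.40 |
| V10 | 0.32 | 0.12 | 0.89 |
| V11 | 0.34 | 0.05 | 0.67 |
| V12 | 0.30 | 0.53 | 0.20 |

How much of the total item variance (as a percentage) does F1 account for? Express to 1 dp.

SS loadings for F1 = 0.86² + 0.69² + 0.38² + 0.27² + 0.43² + 0.32² + 0.34² + 0.30² = 1.9259
With 8 standardized items, total variance = 8. Proportion = 1.9259/8 = 0.2407 → 24.07%.

24.1%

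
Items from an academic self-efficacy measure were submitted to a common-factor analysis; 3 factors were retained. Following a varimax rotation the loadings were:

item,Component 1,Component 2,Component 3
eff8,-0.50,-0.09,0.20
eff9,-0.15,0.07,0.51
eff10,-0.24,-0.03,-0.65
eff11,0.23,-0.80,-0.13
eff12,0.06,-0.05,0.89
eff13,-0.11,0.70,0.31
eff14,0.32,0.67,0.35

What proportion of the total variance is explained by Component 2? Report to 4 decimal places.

0.2279

SS loadings for Component 2 = (-0.09)² + 0.07² + (-0.03)² + (-0.80)² + (-0.05)² + 0.70² + 0.67² = 1.5953
Proportion of variance = 1.5953 / 7 = 0.2279.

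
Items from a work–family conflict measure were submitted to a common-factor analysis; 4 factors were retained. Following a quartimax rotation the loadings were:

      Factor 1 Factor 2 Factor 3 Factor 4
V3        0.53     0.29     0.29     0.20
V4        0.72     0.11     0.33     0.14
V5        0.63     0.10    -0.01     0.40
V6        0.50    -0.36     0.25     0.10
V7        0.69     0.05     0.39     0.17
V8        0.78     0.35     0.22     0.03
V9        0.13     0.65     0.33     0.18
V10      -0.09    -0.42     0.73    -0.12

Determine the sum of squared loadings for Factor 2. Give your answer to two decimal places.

SS loadings for Factor 2 = 0.29² + 0.11² + 0.10² + (-0.36)² + 0.05² + 0.35² + 0.65² + (-0.42)² = 0.0841 + 0.0121 + 0.0100 + 0.1296 + 0.0025 + 0.1225 + 0.4225 + 0.1764 = 0.9597

0.96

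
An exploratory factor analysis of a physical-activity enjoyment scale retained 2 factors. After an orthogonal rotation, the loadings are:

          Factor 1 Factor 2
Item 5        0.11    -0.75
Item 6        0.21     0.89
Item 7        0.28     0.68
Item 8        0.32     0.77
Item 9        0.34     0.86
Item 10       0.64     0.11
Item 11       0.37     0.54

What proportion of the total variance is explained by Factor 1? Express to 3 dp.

SS loadings for Factor 1 = 0.11² + 0.21² + 0.28² + 0.32² + 0.34² + 0.64² + 0.37² = 0.8991
Proportion of variance = 0.8991 / 7 = 0.1284.

0.128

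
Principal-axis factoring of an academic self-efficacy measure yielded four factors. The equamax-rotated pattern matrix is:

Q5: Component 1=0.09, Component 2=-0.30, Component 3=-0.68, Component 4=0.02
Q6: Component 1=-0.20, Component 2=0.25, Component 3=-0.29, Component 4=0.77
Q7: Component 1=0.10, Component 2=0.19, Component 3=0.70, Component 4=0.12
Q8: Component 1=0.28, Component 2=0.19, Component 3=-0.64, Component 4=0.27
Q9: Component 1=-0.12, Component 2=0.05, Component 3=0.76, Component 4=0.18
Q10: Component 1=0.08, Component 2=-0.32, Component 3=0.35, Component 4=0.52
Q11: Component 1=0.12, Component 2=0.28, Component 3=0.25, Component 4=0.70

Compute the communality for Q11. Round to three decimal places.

h² = 0.12² + 0.28² + 0.25² + 0.70² = 0.0144 + 0.0784 + 0.0625 + 0.4900 = 0.6453

0.645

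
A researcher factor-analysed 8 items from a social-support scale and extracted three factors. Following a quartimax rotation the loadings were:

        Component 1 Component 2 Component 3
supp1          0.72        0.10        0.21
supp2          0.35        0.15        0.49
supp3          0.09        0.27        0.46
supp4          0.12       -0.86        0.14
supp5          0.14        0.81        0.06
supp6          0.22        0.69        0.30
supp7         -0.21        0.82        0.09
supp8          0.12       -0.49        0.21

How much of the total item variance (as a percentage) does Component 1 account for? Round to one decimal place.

9.9%

SS loadings for Component 1 = 0.72² + 0.35² + 0.09² + 0.12² + 0.14² + 0.22² + (-0.21)² + 0.12² = 0.7899
With 8 standardized items, total variance = 8. Proportion = 0.7899/8 = 0.0987 → 9.87%.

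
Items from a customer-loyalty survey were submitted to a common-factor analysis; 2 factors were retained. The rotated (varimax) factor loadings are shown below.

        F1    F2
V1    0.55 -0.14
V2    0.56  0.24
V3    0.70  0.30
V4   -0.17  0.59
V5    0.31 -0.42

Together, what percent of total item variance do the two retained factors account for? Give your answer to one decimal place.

Communalities: 0.3221, 0.3712, 0.5800, 0.3770, 0.2725; Σh² = 1.9228.
Total variance with 5 standardized items is 5, so the solution explains 1.9228/5 = 0.3846 = 38.46%.

38.5%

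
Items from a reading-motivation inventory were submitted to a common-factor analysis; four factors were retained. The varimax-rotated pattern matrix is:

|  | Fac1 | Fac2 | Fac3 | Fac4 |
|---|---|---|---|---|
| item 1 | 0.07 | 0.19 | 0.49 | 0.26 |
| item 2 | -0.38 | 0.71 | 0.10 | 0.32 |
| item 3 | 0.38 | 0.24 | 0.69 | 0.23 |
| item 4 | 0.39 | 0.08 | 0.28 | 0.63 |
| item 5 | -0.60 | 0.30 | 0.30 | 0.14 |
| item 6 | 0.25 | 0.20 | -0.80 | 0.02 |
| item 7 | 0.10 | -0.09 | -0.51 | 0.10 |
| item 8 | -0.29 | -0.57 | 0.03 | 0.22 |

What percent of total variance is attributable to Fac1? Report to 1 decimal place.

SS loadings for Fac1 = 0.07² + (-0.38)² + 0.38² + 0.39² + (-0.60)² + 0.25² + 0.10² + (-0.29)² = 0.9624
With 8 standardized items, total variance = 8. Proportion = 0.9624/8 = 0.1203 → 12.03%.

12.0%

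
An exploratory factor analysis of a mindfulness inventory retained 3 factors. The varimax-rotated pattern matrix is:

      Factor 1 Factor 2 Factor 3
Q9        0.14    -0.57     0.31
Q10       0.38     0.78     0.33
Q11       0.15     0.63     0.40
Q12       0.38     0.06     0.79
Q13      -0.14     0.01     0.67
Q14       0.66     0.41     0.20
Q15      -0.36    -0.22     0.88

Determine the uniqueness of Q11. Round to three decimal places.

h² = 0.15² + 0.63² + 0.40² = 0.0225 + 0.3969 + 0.1600 = 0.5794
Uniqueness u² = 1 − h² = 1 − 0.5794 = 0.4206

0.421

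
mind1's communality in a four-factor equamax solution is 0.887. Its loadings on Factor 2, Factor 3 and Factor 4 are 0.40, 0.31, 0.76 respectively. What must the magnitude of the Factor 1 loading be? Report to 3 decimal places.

0.231

Under orthogonal rotation h² = Σλ², so λ_Factor 1² = h² − (0.8337) = 0.887 − 0.8337 = 0.0533.
|λ| = √0.0533 = 0.2309.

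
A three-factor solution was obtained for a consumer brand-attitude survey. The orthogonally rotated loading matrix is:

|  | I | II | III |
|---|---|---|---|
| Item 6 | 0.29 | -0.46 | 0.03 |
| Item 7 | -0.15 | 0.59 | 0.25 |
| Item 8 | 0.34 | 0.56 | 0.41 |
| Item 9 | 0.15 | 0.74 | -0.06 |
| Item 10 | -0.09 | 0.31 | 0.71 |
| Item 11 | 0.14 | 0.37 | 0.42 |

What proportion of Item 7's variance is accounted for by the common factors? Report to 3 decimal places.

h² = (-0.15)² + 0.59² + 0.25² = 0.0225 + 0.3481 + 0.0625 = 0.4331

0.433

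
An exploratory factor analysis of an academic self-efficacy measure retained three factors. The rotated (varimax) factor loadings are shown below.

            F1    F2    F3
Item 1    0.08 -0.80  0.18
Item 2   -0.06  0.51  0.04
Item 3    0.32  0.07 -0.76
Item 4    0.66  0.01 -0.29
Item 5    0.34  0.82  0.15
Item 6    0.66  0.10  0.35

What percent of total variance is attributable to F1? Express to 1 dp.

SS loadings for F1 = 0.08² + (-0.06)² + 0.32² + 0.66² + 0.34² + 0.66² = 1.0992
With 6 standardized items, total variance = 6. Proportion = 1.0992/6 = 0.1832 → 18.32%.

18.3%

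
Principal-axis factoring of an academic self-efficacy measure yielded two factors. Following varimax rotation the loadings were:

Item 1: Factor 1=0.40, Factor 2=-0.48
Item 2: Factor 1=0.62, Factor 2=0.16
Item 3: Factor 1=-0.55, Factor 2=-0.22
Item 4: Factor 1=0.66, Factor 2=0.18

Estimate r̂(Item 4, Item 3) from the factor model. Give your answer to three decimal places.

-0.403

r̂ = Σ λ_i·λ_j across factors = (0.66)(-0.55) + (0.18)(-0.22)
  = -0.3630 -0.0396 = -0.4026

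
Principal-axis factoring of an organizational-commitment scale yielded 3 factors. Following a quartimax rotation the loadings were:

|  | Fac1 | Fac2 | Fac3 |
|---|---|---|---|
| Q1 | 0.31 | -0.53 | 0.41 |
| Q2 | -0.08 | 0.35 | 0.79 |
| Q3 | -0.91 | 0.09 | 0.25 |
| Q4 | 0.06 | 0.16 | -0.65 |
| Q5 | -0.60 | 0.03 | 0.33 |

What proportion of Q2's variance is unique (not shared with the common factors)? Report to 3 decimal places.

h² = (-0.08)² + 0.35² + 0.79² = 0.0064 + 0.1225 + 0.6241 = 0.7530
Uniqueness u² = 1 − h² = 1 − 0.7530 = 0.2470

0.247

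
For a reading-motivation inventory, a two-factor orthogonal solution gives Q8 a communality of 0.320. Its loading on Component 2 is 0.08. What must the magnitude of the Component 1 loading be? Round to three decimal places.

Under orthogonal rotation h² = Σλ², so λ_Component 1² = h² − (0.0064) = 0.320 − 0.0064 = 0.3136.
|λ| = √0.3136 = 0.5600.

0.560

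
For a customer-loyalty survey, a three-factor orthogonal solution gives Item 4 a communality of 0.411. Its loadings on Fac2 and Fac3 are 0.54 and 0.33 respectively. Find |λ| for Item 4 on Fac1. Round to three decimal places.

0.102

Under orthogonal rotation h² = Σλ², so λ_Fac1² = h² − (0.4005) = 0.411 − 0.4005 = 0.0105.
|λ| = √0.0105 = 0.1025.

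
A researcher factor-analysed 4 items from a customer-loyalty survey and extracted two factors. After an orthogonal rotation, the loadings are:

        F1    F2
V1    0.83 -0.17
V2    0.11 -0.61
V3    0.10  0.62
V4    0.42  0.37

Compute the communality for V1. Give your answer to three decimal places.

0.718

h² = 0.83² + (-0.17)² = 0.6889 + 0.0289 = 0.7178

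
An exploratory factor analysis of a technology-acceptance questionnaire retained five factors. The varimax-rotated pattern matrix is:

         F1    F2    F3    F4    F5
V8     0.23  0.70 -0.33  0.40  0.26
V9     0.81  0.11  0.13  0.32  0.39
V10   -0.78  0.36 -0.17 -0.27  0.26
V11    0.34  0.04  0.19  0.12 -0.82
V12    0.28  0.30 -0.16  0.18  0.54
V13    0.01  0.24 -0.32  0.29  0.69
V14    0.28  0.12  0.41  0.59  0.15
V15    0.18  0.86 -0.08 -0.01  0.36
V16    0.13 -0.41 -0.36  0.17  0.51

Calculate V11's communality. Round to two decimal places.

0.84

h² = 0.34² + 0.04² + 0.19² + 0.12² + (-0.82)² = 0.1156 + 0.0016 + 0.0361 + 0.0144 + 0.6724 = 0.8401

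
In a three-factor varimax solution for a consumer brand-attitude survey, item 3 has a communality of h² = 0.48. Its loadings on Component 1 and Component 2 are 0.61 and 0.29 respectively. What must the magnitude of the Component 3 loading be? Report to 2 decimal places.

Under orthogonal rotation h² = Σλ², so λ_Component 3² = h² − (0.4562) = 0.48 − 0.4562 = 0.0238.
|λ| = √0.0238 = 0.1543.

0.15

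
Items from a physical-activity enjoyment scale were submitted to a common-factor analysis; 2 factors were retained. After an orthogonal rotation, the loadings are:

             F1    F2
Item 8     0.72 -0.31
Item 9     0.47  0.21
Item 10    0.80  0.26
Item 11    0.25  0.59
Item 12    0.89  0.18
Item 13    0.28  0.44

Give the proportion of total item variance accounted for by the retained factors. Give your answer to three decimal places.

0.516

Communalities: 0.6145, 0.2650, 0.7076, 0.4106, 0.8245, 0.2720; Σh² = 3.0942.
Total variance with 6 standardized items is 6, so the solution explains 3.0942/6 = 0.5157.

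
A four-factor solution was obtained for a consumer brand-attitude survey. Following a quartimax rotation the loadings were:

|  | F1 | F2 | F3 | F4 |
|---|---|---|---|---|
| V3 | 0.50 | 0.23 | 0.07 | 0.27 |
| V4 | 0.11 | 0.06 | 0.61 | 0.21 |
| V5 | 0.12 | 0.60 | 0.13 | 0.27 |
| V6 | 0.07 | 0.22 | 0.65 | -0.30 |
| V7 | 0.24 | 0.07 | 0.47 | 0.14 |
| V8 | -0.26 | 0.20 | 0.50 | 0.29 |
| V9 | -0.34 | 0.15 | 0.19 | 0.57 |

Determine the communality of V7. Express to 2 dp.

0.30

h² = 0.24² + 0.07² + 0.47² + 0.14² = 0.0576 + 0.0049 + 0.2209 + 0.0196 = 0.3030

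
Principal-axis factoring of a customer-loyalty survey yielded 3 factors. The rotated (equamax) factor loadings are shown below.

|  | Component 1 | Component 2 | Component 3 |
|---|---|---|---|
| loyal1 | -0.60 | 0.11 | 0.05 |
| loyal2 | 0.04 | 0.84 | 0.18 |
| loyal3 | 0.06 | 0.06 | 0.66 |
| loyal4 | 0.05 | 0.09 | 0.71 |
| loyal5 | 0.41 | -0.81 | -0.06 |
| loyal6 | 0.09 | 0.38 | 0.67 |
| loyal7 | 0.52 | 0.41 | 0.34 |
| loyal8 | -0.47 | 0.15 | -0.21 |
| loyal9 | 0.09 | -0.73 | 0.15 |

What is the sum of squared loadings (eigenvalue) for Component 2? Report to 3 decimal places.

2.253

SS loadings for Component 2 = 0.11² + 0.84² + 0.06² + 0.09² + (-0.81)² + 0.38² + 0.41² + 0.15² + (-0.73)² = 0.0121 + 0.7056 + 0.0036 + 0.0081 + 0.6561 + 0.1444 + 0.1681 + 0.0225 + 0.5329 = 2.2534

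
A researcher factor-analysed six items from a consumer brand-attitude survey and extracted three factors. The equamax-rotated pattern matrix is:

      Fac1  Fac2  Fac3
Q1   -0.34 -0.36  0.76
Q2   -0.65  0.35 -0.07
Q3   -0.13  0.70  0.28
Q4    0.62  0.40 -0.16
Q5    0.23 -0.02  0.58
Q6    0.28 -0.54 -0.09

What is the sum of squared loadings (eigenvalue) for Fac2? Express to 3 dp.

1.194

SS loadings for Fac2 = (-0.36)² + 0.35² + 0.70² + 0.40² + (-0.02)² + (-0.54)² = 0.1296 + 0.1225 + 0.4900 + 0.1600 + 0.0004 + 0.2916 = 1.1941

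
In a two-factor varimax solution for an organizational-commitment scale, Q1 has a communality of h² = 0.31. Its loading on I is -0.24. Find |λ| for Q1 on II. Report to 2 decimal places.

Under orthogonal rotation h² = Σλ², so λ_II² = h² − (0.0576) = 0.31 − 0.0576 = 0.2524.
|λ| = √0.2524 = 0.5024.

0.50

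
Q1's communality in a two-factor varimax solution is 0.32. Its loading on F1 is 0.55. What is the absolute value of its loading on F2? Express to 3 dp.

Under orthogonal rotation h² = Σλ², so λ_F2² = h² − (0.3025) = 0.32 − 0.3025 = 0.0175.
|λ| = √0.0175 = 0.1323.

0.132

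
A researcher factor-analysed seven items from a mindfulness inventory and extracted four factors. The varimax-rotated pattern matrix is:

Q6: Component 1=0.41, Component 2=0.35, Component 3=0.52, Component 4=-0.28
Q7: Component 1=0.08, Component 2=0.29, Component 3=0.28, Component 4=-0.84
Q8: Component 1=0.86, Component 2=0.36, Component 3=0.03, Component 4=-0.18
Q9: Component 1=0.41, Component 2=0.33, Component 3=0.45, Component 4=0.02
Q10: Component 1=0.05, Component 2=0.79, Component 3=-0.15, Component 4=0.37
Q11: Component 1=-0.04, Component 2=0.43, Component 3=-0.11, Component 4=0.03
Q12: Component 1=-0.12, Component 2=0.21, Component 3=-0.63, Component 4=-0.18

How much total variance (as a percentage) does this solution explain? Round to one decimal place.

Communalities: 0.6394, 0.8745, 0.9025, 0.4799, 0.7860, 0.1995, 0.4878; Σh² = 4.3696.
Total variance with 7 standardized items is 7, so the solution explains 4.3696/7 = 0.6242 = 62.42%.

62.4%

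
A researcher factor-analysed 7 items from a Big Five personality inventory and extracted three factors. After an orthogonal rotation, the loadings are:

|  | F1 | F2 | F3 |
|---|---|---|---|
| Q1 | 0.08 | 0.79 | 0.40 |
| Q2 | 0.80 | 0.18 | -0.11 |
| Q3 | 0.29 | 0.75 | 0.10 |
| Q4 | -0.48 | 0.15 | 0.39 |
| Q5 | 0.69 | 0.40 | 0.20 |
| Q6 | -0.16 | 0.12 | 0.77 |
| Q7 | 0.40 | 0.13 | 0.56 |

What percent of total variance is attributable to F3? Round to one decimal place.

SS loadings for F3 = 0.40² + (-0.11)² + 0.10² + 0.39² + 0.20² + 0.77² + 0.56² = 1.2807
With 7 standardized items, total variance = 7. Proportion = 1.2807/7 = 0.1830 → 18.30%.

18.3%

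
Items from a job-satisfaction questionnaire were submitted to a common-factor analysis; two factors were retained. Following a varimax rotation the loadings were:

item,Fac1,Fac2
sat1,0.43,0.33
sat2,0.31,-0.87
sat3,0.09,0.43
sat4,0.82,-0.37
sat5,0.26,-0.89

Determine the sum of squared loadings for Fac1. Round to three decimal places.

SS loadings for Fac1 = 0.43² + 0.31² + 0.09² + 0.82² + 0.26² = 0.1849 + 0.0961 + 0.0081 + 0.6724 + 0.0676 = 1.0291

1.029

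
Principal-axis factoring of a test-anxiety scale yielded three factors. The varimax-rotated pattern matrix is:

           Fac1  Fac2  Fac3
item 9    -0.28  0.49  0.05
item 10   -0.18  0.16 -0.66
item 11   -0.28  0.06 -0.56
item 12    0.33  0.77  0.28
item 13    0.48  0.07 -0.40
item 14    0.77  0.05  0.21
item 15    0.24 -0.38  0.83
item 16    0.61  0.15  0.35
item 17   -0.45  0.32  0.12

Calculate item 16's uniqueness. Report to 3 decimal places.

0.483

h² = 0.61² + 0.15² + 0.35² = 0.3721 + 0.0225 + 0.1225 = 0.5171
Uniqueness u² = 1 − h² = 1 − 0.5171 = 0.4829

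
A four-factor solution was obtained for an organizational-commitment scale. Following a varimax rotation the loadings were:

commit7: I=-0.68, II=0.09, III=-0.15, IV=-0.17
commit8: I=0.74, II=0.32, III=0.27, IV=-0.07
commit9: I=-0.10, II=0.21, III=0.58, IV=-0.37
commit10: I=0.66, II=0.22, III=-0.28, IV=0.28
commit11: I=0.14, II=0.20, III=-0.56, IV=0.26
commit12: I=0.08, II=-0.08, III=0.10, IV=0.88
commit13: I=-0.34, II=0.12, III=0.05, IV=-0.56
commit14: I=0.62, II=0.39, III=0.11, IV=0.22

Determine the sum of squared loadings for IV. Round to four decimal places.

1.4531

SS loadings for IV = (-0.17)² + (-0.07)² + (-0.37)² + 0.28² + 0.26² + 0.88² + (-0.56)² + 0.22² = 0.0289 + 0.0049 + 0.1369 + 0.0784 + 0.0676 + 0.7744 + 0.3136 + 0.0484 = 1.4531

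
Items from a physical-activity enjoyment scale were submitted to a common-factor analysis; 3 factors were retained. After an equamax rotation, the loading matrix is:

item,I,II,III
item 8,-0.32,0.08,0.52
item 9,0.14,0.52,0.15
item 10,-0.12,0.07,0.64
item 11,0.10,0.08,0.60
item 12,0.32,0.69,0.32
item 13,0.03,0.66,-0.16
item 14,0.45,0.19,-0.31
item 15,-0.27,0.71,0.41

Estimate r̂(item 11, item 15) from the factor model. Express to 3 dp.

0.276

r̂ = Σ λ_i·λ_j across factors = (0.10)(-0.27) + (0.08)(0.71) + (0.60)(0.41)
  = -0.0270 +0.0568 +0.2460 = 0.2758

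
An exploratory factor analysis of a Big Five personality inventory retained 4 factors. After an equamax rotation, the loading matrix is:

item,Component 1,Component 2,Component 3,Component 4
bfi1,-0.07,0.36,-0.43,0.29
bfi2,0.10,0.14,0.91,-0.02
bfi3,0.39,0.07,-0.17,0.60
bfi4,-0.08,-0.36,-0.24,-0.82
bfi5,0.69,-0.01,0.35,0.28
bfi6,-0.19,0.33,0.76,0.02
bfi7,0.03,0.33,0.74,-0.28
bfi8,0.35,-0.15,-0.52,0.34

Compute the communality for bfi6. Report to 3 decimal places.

0.723

h² = (-0.19)² + 0.33² + 0.76² + 0.02² = 0.0361 + 0.1089 + 0.5776 + 0.0004 = 0.7230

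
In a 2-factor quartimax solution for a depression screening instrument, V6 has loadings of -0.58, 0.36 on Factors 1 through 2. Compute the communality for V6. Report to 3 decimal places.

h² = (-0.58)² + 0.36² = 0.3364 + 0.1296 = 0.4660

0.466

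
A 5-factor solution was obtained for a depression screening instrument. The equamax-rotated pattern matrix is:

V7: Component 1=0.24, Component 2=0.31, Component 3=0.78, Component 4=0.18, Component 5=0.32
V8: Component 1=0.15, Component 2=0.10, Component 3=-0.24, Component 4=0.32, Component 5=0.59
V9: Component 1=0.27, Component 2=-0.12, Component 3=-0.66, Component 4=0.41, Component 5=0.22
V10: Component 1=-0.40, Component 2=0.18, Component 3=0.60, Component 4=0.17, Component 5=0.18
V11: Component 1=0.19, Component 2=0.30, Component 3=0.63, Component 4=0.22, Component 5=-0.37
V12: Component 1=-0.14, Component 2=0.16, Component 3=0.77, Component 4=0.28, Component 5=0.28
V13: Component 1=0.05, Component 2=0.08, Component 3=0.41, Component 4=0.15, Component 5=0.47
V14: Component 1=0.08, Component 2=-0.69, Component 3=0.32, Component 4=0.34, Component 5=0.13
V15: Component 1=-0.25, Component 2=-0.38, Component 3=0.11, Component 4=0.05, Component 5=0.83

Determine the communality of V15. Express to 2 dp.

h² = (-0.25)² + (-0.38)² + 0.11² + 0.05² + 0.83² = 0.0625 + 0.1444 + 0.0121 + 0.0025 + 0.6889 = 0.9104

0.91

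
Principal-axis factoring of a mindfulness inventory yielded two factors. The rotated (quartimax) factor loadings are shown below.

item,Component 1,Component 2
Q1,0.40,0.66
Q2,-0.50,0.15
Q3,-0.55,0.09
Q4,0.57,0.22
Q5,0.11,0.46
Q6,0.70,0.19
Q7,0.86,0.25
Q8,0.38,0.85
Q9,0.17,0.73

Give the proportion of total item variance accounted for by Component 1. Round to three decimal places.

0.272

SS loadings for Component 1 = 0.40² + (-0.50)² + (-0.55)² + 0.57² + 0.11² + 0.70² + 0.86² + 0.38² + 0.17² = 2.4524
Proportion of variance = 2.4524 / 9 = 0.2725.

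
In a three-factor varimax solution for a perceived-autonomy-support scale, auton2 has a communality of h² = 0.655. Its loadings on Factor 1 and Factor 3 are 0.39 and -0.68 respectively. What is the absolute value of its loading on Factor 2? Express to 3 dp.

Under orthogonal rotation h² = Σλ², so λ_Factor 2² = h² − (0.6145) = 0.655 − 0.6145 = 0.0405.
|λ| = √0.0405 = 0.2012.

0.201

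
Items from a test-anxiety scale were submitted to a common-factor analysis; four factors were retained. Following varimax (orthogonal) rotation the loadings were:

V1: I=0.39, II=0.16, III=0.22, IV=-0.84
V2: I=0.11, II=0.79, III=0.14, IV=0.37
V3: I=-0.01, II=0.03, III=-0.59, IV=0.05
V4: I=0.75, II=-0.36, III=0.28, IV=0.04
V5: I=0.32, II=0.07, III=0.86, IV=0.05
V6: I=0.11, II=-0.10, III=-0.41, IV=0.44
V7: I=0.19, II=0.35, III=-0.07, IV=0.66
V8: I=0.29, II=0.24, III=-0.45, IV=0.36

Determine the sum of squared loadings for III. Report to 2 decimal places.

SS loadings for III = 0.22² + 0.14² + (-0.59)² + 0.28² + 0.86² + (-0.41)² + (-0.07)² + (-0.45)² = 0.0484 + 0.0196 + 0.3481 + 0.0784 + 0.7396 + 0.1681 + 0.0049 + 0.2025 = 1.6096

1.61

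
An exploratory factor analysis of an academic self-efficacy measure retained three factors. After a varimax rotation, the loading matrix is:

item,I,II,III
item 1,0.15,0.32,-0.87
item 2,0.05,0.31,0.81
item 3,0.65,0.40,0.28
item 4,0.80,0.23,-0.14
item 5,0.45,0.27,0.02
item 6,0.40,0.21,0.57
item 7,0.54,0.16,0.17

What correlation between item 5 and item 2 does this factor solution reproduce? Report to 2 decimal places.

r̂ = Σ λ_i·λ_j across factors = (0.45)(0.05) + (0.27)(0.31) + (0.02)(0.81)
  = +0.0225 +0.0837 +0.0162 = 0.1224

0.12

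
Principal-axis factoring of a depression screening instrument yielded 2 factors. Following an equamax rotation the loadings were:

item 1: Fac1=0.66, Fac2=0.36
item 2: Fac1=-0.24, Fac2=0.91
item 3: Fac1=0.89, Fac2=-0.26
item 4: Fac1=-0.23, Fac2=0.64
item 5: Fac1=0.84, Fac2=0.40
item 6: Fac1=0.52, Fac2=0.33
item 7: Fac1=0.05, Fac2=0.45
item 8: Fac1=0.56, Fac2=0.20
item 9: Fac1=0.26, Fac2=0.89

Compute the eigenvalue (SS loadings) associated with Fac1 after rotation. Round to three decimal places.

2.698

SS loadings for Fac1 = 0.66² + (-0.24)² + 0.89² + (-0.23)² + 0.84² + 0.52² + 0.05² + 0.56² + 0.26² = 0.4356 + 0.0576 + 0.7921 + 0.0529 + 0.7056 + 0.2704 + 0.0025 + 0.3136 + 0.0676 = 2.6979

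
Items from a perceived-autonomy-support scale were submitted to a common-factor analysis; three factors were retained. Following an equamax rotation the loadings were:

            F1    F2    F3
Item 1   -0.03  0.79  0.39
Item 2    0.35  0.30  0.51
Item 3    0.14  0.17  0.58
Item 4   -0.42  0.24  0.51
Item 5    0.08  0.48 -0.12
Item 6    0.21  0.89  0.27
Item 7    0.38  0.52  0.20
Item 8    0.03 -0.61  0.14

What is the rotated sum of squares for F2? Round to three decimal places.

2.466

SS loadings for F2 = 0.79² + 0.30² + 0.17² + 0.24² + 0.48² + 0.89² + 0.52² + (-0.61)² = 0.6241 + 0.0900 + 0.0289 + 0.0576 + 0.2304 + 0.7921 + 0.2704 + 0.3721 = 2.4656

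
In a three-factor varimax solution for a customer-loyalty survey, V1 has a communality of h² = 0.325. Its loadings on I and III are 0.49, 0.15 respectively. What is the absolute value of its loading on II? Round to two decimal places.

0.25

Under orthogonal rotation h² = Σλ², so λ_II² = h² − (0.2626) = 0.325 − 0.2626 = 0.0624.
|λ| = √0.0624 = 0.2498.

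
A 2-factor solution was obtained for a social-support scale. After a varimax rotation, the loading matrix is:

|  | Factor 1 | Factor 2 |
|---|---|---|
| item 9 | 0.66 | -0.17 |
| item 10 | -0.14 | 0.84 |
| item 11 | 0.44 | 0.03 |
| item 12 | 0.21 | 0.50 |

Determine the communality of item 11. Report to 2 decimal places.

h² = 0.44² + 0.03² = 0.1936 + 0.0009 = 0.1945

0.19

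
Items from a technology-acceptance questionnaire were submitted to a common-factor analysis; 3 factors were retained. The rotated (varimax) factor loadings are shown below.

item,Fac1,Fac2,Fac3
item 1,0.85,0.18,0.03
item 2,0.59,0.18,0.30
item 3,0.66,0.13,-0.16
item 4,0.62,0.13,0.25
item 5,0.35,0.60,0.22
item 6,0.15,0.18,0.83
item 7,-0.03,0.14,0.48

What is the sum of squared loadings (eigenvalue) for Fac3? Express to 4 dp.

SS loadings for Fac3 = 0.03² + 0.30² + (-0.16)² + 0.25² + 0.22² + 0.83² + 0.48² = 0.0009 + 0.0900 + 0.0256 + 0.0625 + 0.0484 + 0.6889 + 0.2304 = 1.1467

1.1467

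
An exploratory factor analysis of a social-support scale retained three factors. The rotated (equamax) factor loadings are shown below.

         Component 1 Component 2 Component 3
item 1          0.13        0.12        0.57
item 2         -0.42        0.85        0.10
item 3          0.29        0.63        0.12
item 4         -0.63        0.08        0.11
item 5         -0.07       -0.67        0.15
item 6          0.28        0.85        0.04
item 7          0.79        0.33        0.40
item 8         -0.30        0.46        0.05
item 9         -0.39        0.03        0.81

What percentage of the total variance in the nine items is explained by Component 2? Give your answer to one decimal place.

29.3%

SS loadings for Component 2 = 0.12² + 0.85² + 0.63² + 0.08² + (-0.67)² + 0.85² + 0.33² + 0.46² + 0.03² = 2.6330
With 9 standardized items, total variance = 9. Proportion = 2.6330/9 = 0.2926 → 29.26%.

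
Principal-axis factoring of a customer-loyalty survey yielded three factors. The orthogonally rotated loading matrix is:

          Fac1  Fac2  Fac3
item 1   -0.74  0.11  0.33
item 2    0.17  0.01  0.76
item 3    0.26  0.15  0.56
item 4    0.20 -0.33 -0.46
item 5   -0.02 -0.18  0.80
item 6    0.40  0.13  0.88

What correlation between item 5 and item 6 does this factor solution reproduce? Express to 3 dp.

0.673

r̂ = Σ λ_i·λ_j across factors = (-0.02)(0.40) + (-0.18)(0.13) + (0.80)(0.88)
  = -0.0080 -0.0234 +0.7040 = 0.6726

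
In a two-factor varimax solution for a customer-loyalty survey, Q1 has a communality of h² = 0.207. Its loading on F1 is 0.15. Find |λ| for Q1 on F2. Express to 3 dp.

0.430

Under orthogonal rotation h² = Σλ², so λ_F2² = h² − (0.0225) = 0.207 − 0.0225 = 0.1845.
|λ| = √0.1845 = 0.4295.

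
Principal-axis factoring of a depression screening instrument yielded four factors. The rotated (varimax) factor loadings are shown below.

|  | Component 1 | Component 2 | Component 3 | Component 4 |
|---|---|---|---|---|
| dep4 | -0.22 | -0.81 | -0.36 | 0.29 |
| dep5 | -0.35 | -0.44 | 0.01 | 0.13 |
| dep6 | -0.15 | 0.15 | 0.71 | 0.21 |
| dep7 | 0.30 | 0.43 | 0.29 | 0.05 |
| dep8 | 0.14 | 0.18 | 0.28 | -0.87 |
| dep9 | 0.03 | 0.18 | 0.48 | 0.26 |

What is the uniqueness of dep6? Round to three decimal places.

0.407

h² = (-0.15)² + 0.15² + 0.71² + 0.21² = 0.0225 + 0.0225 + 0.5041 + 0.0441 = 0.5932
Uniqueness u² = 1 − h² = 1 − 0.5932 = 0.4068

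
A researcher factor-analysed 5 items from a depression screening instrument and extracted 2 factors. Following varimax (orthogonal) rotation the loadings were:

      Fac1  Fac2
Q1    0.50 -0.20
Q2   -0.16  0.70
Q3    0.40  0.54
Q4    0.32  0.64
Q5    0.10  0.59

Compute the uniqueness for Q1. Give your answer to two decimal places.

0.71

h² = 0.50² + (-0.20)² = 0.2500 + 0.0400 = 0.2900
Uniqueness u² = 1 − h² = 1 − 0.2900 = 0.7100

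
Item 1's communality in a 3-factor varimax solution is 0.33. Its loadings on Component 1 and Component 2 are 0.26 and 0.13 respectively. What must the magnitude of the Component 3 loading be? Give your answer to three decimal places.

Under orthogonal rotation h² = Σλ², so λ_Component 3² = h² − (0.0845) = 0.33 − 0.0845 = 0.2455.
|λ| = √0.2455 = 0.4955.

0.495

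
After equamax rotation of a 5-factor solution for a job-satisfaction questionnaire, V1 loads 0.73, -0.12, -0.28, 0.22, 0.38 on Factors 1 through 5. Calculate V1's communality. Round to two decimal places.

h² = 0.73² + (-0.12)² + (-0.28)² + 0.22² + 0.38² = 0.5329 + 0.0144 + 0.0784 + 0.0484 + 0.1444 = 0.8185

0.82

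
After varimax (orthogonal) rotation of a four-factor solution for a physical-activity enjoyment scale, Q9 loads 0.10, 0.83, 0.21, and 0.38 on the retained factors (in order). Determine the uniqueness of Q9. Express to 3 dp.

0.113

h² = 0.10² + 0.83² + 0.21² + 0.38² = 0.0100 + 0.6889 + 0.0441 + 0.1444 = 0.8874
Uniqueness u² = 1 − h² = 1 − 0.8874 = 0.1126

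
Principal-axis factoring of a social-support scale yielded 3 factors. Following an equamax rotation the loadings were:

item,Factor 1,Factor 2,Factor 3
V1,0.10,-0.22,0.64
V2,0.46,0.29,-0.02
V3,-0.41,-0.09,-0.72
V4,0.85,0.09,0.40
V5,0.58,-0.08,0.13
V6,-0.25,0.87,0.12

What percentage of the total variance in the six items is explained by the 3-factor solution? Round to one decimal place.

Communalities: 0.4680, 0.2961, 0.6946, 0.8906, 0.3597, 0.8338; Σh² = 3.5428.
Total variance with 6 standardized items is 6, so the solution explains 3.5428/6 = 0.5905 = 59.05%.

59.0%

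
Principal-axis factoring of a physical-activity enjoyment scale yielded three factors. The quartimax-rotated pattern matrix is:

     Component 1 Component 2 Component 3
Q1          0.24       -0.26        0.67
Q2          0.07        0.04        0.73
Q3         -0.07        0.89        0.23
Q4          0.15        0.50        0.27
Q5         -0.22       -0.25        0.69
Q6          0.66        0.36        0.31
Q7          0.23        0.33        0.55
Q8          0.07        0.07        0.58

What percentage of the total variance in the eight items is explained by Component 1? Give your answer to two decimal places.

7.90%

SS loadings for Component 1 = 0.24² + 0.07² + (-0.07)² + 0.15² + (-0.22)² + 0.66² + 0.23² + 0.07² = 0.6317
With 8 standardized items, total variance = 8. Proportion = 0.6317/8 = 0.0790 → 7.90%.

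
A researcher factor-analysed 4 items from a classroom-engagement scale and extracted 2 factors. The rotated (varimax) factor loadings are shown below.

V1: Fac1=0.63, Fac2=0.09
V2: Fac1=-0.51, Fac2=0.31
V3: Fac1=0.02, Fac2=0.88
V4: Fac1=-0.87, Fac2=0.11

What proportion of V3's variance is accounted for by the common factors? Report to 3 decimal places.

h² = 0.02² + 0.88² = 0.0004 + 0.7744 = 0.7748

0.775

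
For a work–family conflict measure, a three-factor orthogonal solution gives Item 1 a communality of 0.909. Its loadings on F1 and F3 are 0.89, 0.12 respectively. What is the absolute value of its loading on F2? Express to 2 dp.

0.32

Under orthogonal rotation h² = Σλ², so λ_F2² = h² − (0.8065) = 0.909 − 0.8065 = 0.1025.
|λ| = √0.1025 = 0.3202.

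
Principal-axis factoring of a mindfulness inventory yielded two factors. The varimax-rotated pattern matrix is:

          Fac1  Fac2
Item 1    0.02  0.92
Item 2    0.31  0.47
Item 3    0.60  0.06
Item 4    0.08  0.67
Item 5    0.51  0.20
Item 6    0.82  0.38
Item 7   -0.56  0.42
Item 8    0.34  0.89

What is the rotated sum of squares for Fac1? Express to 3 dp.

1.825

SS loadings for Fac1 = 0.02² + 0.31² + 0.60² + 0.08² + 0.51² + 0.82² + (-0.56)² + 0.34² = 0.0004 + 0.0961 + 0.3600 + 0.0064 + 0.2601 + 0.6724 + 0.3136 + 0.1156 = 1.8246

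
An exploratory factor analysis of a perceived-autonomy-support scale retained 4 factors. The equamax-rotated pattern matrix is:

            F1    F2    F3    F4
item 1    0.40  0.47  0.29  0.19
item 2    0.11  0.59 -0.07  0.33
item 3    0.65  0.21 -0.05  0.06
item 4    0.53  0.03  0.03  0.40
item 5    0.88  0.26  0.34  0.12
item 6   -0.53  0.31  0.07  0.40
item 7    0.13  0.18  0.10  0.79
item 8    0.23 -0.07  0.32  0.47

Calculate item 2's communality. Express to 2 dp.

h² = 0.11² + 0.59² + (-0.07)² + 0.33² = 0.0121 + 0.3481 + 0.0049 + 0.1089 = 0.4740

0.47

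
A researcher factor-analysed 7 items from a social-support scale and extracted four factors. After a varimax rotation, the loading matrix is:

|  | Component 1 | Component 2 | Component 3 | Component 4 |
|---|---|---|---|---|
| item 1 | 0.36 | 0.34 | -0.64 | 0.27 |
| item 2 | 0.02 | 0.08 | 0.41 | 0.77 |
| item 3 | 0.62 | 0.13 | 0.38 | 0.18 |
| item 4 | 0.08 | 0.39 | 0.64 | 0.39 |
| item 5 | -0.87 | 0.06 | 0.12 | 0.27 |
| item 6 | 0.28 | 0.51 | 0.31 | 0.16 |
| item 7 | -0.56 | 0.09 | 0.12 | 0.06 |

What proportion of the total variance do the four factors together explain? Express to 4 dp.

0.6345

SS loadings by factor: 1.6697, 0.5628, 1.2566, 0.9524; total = 4.4415.
Total variance with 7 standardized items is 7, so the solution explains 4.4415/7 = 0.6345.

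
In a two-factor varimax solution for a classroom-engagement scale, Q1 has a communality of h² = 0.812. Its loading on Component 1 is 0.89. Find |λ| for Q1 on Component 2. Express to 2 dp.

0.14

Under orthogonal rotation h² = Σλ², so λ_Component 2² = h² − (0.7921) = 0.812 − 0.7921 = 0.0199.
|λ| = √0.0199 = 0.1411.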